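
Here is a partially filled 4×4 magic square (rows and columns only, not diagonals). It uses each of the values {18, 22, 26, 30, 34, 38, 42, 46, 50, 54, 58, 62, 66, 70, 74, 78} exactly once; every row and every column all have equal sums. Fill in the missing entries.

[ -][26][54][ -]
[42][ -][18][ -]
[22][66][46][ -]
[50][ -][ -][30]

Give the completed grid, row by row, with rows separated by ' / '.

78 26 54 34 / 42 62 18 70 / 22 66 46 58 / 50 38 74 30

The 16 entries sum to 768, so each line sums to 768/4 = 192.
From row 3, 192 − (22 + 66 + 46) gives (3,4) = 58.
Column 1 needs 192; the known cells sum to 114, so (1,1) = 78.
Column 3 must total 192; the given cells sum to 118, so (4,3) = 74.
Using row 1: 78 + 26 + 54 + ? → (1,4) = 192 − 158 = 34.
Row 4 must total 192; the given cells sum to 154, so (4,2) = 38.
Using column 2: 26 + 66 + 38 + ? → (2,2) = 192 − 130 = 62.
The remaining cell in column 4 is (2,4) = 192 − 122 = 70.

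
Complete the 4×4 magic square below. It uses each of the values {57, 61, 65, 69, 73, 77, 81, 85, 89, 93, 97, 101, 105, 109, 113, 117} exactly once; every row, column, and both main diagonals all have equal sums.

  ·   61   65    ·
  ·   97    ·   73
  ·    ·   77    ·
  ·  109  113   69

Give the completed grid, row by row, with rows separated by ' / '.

105 61 65 117 / 85 97 93 73 / 101 81 77 89 / 57 109 113 69

The 16 entries sum to 1392, so each line sums to 1392/4 = 348.
Row 4: 109 + 113 + 69 + ? = 348, so (4,1) = 57.
Column 2 needs 348; the known cells sum to 267, so (3,2) = 81.
Column 3: 65 + 77 + 113 + ? = 348, so (2,3) = 93.
Using main diagonal: 97 + 77 + 69 + ? → (1,1) = 348 − 243 = 105.
Anti-diagonal: 93 + 81 + 57 + ? = 348, so (1,4) = 117.
Row 2: 97 + 93 + 73 + ? = 348, so (2,1) = 85.
Column 1 needs 348; the known cells sum to 247, so (3,1) = 101.
Column 4 must total 348; the given cells sum to 259, so (3,4) = 89.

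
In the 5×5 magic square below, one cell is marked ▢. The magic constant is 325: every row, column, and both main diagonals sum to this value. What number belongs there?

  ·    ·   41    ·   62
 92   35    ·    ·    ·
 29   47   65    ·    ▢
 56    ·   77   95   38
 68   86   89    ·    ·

Row 4 needs 325; the known cells sum to 266, so (4,2) = 59.
The remaining cell in column 1 is (1,1) = 325 − 245 = 80.
Column 2 must total 325; the given cells sum to 227, so (1,2) = 98.
The remaining cell in column 3 is (2,3) = 325 − 272 = 53.
Main diagonal needs 325; the known cells sum to 275, so (5,5) = 50.
From anti-diagonal, 325 − (62 + 65 + 59 + 68) gives (2,4) = 71.
Row 1: 80 + 98 + 41 + 62 + ? = 325, so (1,4) = 44.
Row 2 needs 325; the known cells sum to 251, so (2,5) = 74.
Row 5 must total 325; the given cells sum to 293, so (5,4) = 32.
Column 4: 44 + 71 + 95 + 32 + ? = 325, so (3,4) = 83.
Column 5 needs 325; the known cells sum to 224, so (3,5) = 101.

101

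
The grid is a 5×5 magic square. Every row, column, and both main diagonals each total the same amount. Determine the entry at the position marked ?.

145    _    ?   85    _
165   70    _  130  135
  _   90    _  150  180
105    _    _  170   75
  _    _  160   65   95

Column 4 is complete and sums to 600; that is the magic constant.
The remaining cell in row 2 is (2,3) = 600 − 500 = 100.
From column 5, 600 − (135 + 180 + 75 + 95) gives (1,5) = 115.
The remaining cell in main diagonal is (3,3) = 600 − 480 = 120.
Row 3 must total 600; the given cells sum to 540, so (3,1) = 60.
Using column 1: 145 + 165 + 60 + 105 + ? → (5,1) = 600 − 475 = 125.
Using anti-diagonal: 115 + 130 + 120 + 125 + ? → (4,2) = 600 − 490 = 110.
The remaining cell in row 4 is (4,3) = 600 − 460 = 140.
Using row 5: 125 + 160 + 65 + 95 + ? → (5,2) = 600 − 445 = 155.
Column 2: 70 + 90 + 110 + 155 + ? = 600, so (1,2) = 175.
From column 3, 600 − (100 + 120 + 140 + 160) gives (1,3) = 80.

80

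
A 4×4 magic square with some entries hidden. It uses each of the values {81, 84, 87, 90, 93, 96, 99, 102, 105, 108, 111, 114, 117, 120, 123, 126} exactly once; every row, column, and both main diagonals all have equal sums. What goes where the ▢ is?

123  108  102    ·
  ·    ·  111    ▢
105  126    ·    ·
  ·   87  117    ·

The 16 entries sum to 1656, so each line sums to 1656/4 = 414.
From row 1, 414 − (123 + 108 + 102) gives (1,4) = 81.
Column 2: 108 + 126 + 87 + ? = 414, so (2,2) = 93.
The remaining cell in column 3 is (3,3) = 414 − 330 = 84.
The remaining cell in main diagonal is (4,4) = 414 − 300 = 114.
From anti-diagonal, 414 − (81 + 111 + 126) gives (4,1) = 96.
From row 3, 414 − (105 + 126 + 84) gives (3,4) = 99.
Column 1 must total 414; the given cells sum to 324, so (2,1) = 90.
The remaining cell in column 4 is (2,4) = 414 − 294 = 120.

120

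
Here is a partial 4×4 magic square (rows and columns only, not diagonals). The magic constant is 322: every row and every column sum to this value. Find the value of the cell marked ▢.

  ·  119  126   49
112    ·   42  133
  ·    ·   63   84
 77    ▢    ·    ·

The remaining cell in row 1 is (1,1) = 322 − 294 = 28.
From row 2, 322 − (112 + 42 + 133) gives (2,2) = 35.
Column 1 needs 322; the known cells sum to 217, so (3,1) = 105.
Using column 3: 126 + 42 + 63 + ? → (4,3) = 322 − 231 = 91.
Using column 4: 49 + 133 + 84 + ? → (4,4) = 322 − 266 = 56.
Using row 3: 105 + 63 + 84 + ? → (3,2) = 322 − 252 = 70.
Using row 4: 77 + 91 + 56 + ? → (4,2) = 322 − 224 = 98.

98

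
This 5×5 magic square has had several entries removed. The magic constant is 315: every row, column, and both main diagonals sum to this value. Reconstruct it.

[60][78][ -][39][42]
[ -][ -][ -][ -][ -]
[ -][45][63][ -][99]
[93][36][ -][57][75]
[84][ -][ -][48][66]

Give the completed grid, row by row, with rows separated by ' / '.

60 78 96 39 42 / 51 69 72 90 33 / 27 45 63 81 99 / 93 36 54 57 75 / 84 87 30 48 66

The remaining cell in row 1 is (1,3) = 315 − 219 = 96.
The remaining cell in row 4 is (4,3) = 315 − 261 = 54.
Using column 5: 42 + 99 + 75 + 66 + ? → (2,5) = 315 − 282 = 33.
Using main diagonal: 60 + 63 + 57 + 66 + ? → (2,2) = 315 − 246 = 69.
From anti-diagonal, 315 − (42 + 63 + 36 + 84) gives (2,4) = 90.
Column 2 needs 315; the known cells sum to 228, so (5,2) = 87.
The remaining cell in column 4 is (3,4) = 315 − 234 = 81.
Row 3 needs 315; the known cells sum to 288, so (3,1) = 27.
From row 5, 315 − (84 + 87 + 48 + 66) gives (5,3) = 30.
Column 1 must total 315; the given cells sum to 264, so (2,1) = 51.
The remaining cell in column 3 is (2,3) = 315 − 243 = 72.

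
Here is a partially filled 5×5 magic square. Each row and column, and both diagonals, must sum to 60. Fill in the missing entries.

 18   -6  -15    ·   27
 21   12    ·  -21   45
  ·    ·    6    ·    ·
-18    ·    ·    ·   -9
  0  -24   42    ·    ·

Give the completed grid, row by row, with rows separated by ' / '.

18 -6 -15 36 27 / 21 12 3 -21 45 / 39 30 6 -3 -12 / -18 48 24 15 -9 / 0 -24 42 33 9

Row 1 needs 60; the known cells sum to 24, so (1,4) = 36.
Row 2 must total 60; the given cells sum to 57, so (2,3) = 3.
The remaining cell in column 1 is (3,1) = 60 − 21 = 39.
From column 3, 60 − (-15 + 3 + 6 + 42) gives (4,3) = 24.
Anti-diagonal must total 60; the given cells sum to 12, so (4,2) = 48.
Using row 4: -18 + 48 + 24 + (-9) + ? → (4,4) = 60 − 45 = 15.
From column 2, 60 − (-6 + 12 + 48 + (-24)) gives (3,2) = 30.
Main diagonal must total 60; the given cells sum to 51, so (5,5) = 9.
Using row 5: 0 + (-24) + 42 + 9 + ? → (5,4) = 60 − 27 = 33.
The remaining cell in column 4 is (3,4) = 60 − 63 = -3.
Column 5 needs 60; the known cells sum to 72, so (3,5) = -12.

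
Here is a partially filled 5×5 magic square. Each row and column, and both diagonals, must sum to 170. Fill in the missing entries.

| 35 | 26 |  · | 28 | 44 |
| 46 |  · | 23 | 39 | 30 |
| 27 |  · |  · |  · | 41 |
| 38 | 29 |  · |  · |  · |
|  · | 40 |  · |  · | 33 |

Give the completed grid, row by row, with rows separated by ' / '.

35 26 37 28 44 / 46 32 23 39 30 / 27 43 34 25 41 / 38 29 45 36 22 / 24 40 31 42 33

Row 1 needs 170; the known cells sum to 133, so (1,3) = 37.
Row 2 needs 170; the known cells sum to 138, so (2,2) = 32.
Column 1 needs 170; the known cells sum to 146, so (5,1) = 24.
Column 2: 26 + 32 + 29 + 40 + ? = 170, so (3,2) = 43.
Column 5 needs 170; the known cells sum to 148, so (4,5) = 22.
Anti-diagonal needs 170; the known cells sum to 136, so (3,3) = 34.
The remaining cell in row 3 is (3,4) = 170 − 145 = 25.
The remaining cell in main diagonal is (4,4) = 170 − 134 = 36.
Using row 4: 38 + 29 + 36 + 22 + ? → (4,3) = 170 − 125 = 45.
Column 3 must total 170; the given cells sum to 139, so (5,3) = 31.
Using column 4: 28 + 39 + 25 + 36 + ? → (5,4) = 170 − 128 = 42.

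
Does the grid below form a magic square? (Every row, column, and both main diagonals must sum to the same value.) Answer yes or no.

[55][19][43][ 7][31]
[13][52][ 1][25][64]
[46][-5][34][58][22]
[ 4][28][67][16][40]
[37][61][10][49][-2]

Row 1: 55 + 19 + 43 + 7 + 31 = 155.
Row 2: 13 + 52 + 1 + 25 + 64 = 155.
Row 3: 46 + (-5) + 34 + 58 + 22 = 155.
Row 4: 4 + 28 + 67 + 16 + 40 = 155.
Row 5: 37 + 61 + 10 + 49 + (-2) = 155.
Column 1: 55 + 13 + 46 + 4 + 37 = 155.
Column 2: 19 + 52 + (-5) + 28 + 61 = 155.
Column 3: 43 + 1 + 34 + 67 + 10 = 155.
Column 4: 7 + 25 + 58 + 16 + 49 = 155.
Column 5: 31 + 64 + 22 + 40 + (-2) = 155.
Main diagonal: 55 + 52 + 34 + 16 + (-2) = 155.
Anti-diagonal: 31 + 25 + 34 + 28 + 37 = 155.
All lines sum to 155.

Yes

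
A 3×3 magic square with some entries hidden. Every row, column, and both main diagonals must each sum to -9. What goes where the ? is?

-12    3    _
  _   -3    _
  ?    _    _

-6

Row 1 must total -9; the given cells sum to -9, so (1,3) = 0.
Column 2: 3 + (-3) + ? = -9, so (3,2) = -9.
Main diagonal must total -9; the given cells sum to -15, so (3,3) = 6.
Anti-diagonal needs -9; the known cells sum to -3, so (3,1) = -6.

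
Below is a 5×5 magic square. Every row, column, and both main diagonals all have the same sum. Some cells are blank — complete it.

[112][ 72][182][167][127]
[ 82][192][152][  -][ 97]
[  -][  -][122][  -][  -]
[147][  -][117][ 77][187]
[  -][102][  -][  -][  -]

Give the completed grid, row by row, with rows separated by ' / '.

112 72 182 167 127 / 82 192 152 137 97 / 177 162 122 107 92 / 147 132 117 77 187 / 142 102 87 172 157

Row 1 is already complete: 112 + 72 + 182 + 167 + 127 = 660, so that is the magic constant.
The remaining cell in row 2 is (2,4) = 660 − 523 = 137.
Row 4 needs 660; the known cells sum to 528, so (4,2) = 132.
Column 2: 72 + 192 + 132 + 102 + ? = 660, so (3,2) = 162.
Column 3 must total 660; the given cells sum to 573, so (5,3) = 87.
Main diagonal: 112 + 192 + 122 + 77 + ? = 660, so (5,5) = 157.
Using anti-diagonal: 127 + 137 + 122 + 132 + ? → (5,1) = 660 − 518 = 142.
Row 5 must total 660; the given cells sum to 488, so (5,4) = 172.
Column 1 needs 660; the known cells sum to 483, so (3,1) = 177.
The remaining cell in column 4 is (3,4) = 660 − 553 = 107.
Column 5 must total 660; the given cells sum to 568, so (3,5) = 92.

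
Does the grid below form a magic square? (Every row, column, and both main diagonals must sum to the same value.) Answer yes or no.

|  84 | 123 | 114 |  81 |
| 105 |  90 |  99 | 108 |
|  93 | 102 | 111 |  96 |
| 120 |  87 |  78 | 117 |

Row 1: 84 + 123 + 114 + 81 = 402.
Row 2: 105 + 90 + 99 + 108 = 402.
Row 3: 93 + 102 + 111 + 96 = 402.
Row 4: 120 + 87 + 78 + 117 = 402.
Column 1: 84 + 105 + 93 + 120 = 402.
Column 2: 123 + 90 + 102 + 87 = 402.
Column 3: 114 + 99 + 111 + 78 = 402.
Column 4: 81 + 108 + 96 + 117 = 402.
Main diagonal: 84 + 90 + 111 + 117 = 402.
Anti-diagonal: 81 + 99 + 102 + 120 = 402.
All lines sum to 402.

Yes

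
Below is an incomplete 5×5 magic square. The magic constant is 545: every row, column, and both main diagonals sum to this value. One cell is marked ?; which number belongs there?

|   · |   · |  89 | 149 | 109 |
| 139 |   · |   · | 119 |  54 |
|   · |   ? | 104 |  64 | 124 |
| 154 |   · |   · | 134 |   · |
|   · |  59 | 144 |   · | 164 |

Column 4 needs 545; the known cells sum to 466, so (5,4) = 79.
Column 5 needs 545; the known cells sum to 451, so (4,5) = 94.
Using row 5: 59 + 144 + 79 + 164 + ? → (5,1) = 545 − 446 = 99.
Anti-diagonal: 109 + 119 + 104 + 99 + ? = 545, so (4,2) = 114.
The remaining cell in row 4 is (4,3) = 545 − 496 = 49.
The remaining cell in column 3 is (2,3) = 545 − 386 = 159.
From row 2, 545 − (139 + 159 + 119 + 54) gives (2,2) = 74.
Main diagonal needs 545; the known cells sum to 476, so (1,1) = 69.
Using row 1: 69 + 89 + 149 + 109 + ? → (1,2) = 545 − 416 = 129.
The remaining cell in column 1 is (3,1) = 545 − 461 = 84.
Column 2 must total 545; the given cells sum to 376, so (3,2) = 169.

169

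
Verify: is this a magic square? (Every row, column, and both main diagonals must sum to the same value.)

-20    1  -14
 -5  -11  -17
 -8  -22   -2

No — anti-diagonal sums to -33 but row 3 sums to -32.

Row 1: -20 + 1 + (-14) = -33.
Row 2: -5 + (-11) + (-17) = -33.
Row 3: -8 + (-22) + (-2) = -32.
Column 1: -20 + (-5) + (-8) = -33.
Column 2: 1 + (-11) + (-22) = -32.
Column 3: -14 + (-17) + (-2) = -33.
Main diagonal: -20 + (-11) + (-2) = -33.
Anti-diagonal: -14 + (-11) + (-8) = -33.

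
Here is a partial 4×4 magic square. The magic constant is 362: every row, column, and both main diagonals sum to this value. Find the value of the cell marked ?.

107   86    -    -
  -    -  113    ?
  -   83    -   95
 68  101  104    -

80

Row 4 must total 362; the given cells sum to 273, so (4,4) = 89.
Column 2: 86 + 83 + 101 + ? = 362, so (2,2) = 92.
From main diagonal, 362 − (107 + 92 + 89) gives (3,3) = 74.
Anti-diagonal must total 362; the given cells sum to 264, so (1,4) = 98.
From row 1, 362 − (107 + 86 + 98) gives (1,3) = 71.
From row 3, 362 − (83 + 74 + 95) gives (3,1) = 110.
Column 1 needs 362; the known cells sum to 285, so (2,1) = 77.
Column 4 must total 362; the given cells sum to 282, so (2,4) = 80.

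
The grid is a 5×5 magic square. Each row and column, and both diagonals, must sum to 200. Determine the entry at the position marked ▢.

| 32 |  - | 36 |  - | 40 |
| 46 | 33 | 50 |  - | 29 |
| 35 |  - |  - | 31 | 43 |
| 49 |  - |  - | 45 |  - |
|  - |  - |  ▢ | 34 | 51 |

Row 2 needs 200; the known cells sum to 158, so (2,4) = 42.
Using column 1: 32 + 46 + 35 + 49 + ? → (5,1) = 200 − 162 = 38.
Using column 4: 42 + 31 + 45 + 34 + ? → (1,4) = 200 − 152 = 48.
Column 5 must total 200; the given cells sum to 163, so (4,5) = 37.
Main diagonal needs 200; the known cells sum to 161, so (3,3) = 39.
Anti-diagonal needs 200; the known cells sum to 159, so (4,2) = 41.
From row 1, 200 − (32 + 36 + 48 + 40) gives (1,2) = 44.
Row 3 must total 200; the given cells sum to 148, so (3,2) = 52.
Using row 4: 49 + 41 + 45 + 37 + ? → (4,3) = 200 − 172 = 28.
Column 2 needs 200; the known cells sum to 170, so (5,2) = 30.
Column 3 needs 200; the known cells sum to 153, so (5,3) = 47.

47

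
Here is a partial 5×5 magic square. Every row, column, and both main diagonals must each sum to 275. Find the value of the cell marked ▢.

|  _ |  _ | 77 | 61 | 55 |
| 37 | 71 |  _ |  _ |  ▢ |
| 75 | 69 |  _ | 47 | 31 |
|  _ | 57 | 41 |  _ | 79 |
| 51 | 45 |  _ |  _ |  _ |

Row 3: 75 + 69 + 47 + 31 + ? = 275, so (3,3) = 53.
From column 2, 275 − (71 + 69 + 57 + 45) gives (1,2) = 33.
Anti-diagonal: 55 + 53 + 57 + 51 + ? = 275, so (2,4) = 59.
The remaining cell in row 1 is (1,1) = 275 − 226 = 49.
Column 1 needs 275; the known cells sum to 212, so (4,1) = 63.
Using row 4: 63 + 57 + 41 + 79 + ? → (4,4) = 275 − 240 = 35.
From column 4, 275 − (61 + 59 + 47 + 35) gives (5,4) = 73.
The remaining cell in main diagonal is (5,5) = 275 − 208 = 67.
Row 5: 51 + 45 + 73 + 67 + ? = 275, so (5,3) = 39.
From column 3, 275 − (77 + 53 + 41 + 39) gives (2,3) = 65.
Column 5 must total 275; the given cells sum to 232, so (2,5) = 43.

43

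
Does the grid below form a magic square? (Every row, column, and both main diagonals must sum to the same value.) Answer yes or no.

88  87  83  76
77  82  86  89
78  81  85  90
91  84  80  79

Yes

Row 1: 88 + 87 + 83 + 76 = 334.
Row 2: 77 + 82 + 86 + 89 = 334.
Row 3: 78 + 81 + 85 + 90 = 334.
Row 4: 91 + 84 + 80 + 79 = 334.
Column 1: 88 + 77 + 78 + 91 = 334.
Column 2: 87 + 82 + 81 + 84 = 334.
Column 3: 83 + 86 + 85 + 80 = 334.
Column 4: 76 + 89 + 90 + 79 = 334.
Main diagonal: 88 + 82 + 85 + 79 = 334.
Anti-diagonal: 76 + 86 + 81 + 91 = 334.
All lines sum to 334.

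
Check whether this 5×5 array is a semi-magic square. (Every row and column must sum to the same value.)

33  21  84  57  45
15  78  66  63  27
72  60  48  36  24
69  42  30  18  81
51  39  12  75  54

Row 1: 33 + 21 + 84 + 57 + 45 = 240.
Row 2: 15 + 78 + 66 + 63 + 27 = 249.
Row 3: 72 + 60 + 48 + 36 + 24 = 240.
Row 4: 69 + 42 + 30 + 18 + 81 = 240.
Row 5: 51 + 39 + 12 + 75 + 54 = 231.
Column 1: 33 + 15 + 72 + 69 + 51 = 240.
Column 2: 21 + 78 + 60 + 42 + 39 = 240.
Column 3: 84 + 66 + 48 + 30 + 12 = 240.
Column 4: 57 + 63 + 36 + 18 + 75 = 249.
Column 5: 45 + 27 + 24 + 81 + 54 = 231.

No — row 2 sums to 249 but row 1 sums to 240.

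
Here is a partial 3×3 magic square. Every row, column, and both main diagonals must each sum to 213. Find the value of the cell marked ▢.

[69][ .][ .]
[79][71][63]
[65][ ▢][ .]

Using main diagonal: 69 + 71 + ? → (3,3) = 213 − 140 = 73.
From anti-diagonal, 213 − (71 + 65) gives (1,3) = 77.
The remaining cell in row 1 is (1,2) = 213 − 146 = 67.
Row 3 must total 213; the given cells sum to 138, so (3,2) = 75.

75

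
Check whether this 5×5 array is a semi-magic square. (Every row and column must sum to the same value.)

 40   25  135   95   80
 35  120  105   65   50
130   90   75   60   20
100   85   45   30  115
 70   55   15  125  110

Row 1: 40 + 25 + 135 + 95 + 80 = 375.
Row 2: 35 + 120 + 105 + 65 + 50 = 375.
Row 3: 130 + 90 + 75 + 60 + 20 = 375.
Row 4: 100 + 85 + 45 + 30 + 115 = 375.
Row 5: 70 + 55 + 15 + 125 + 110 = 375.
Column 1: 40 + 35 + 130 + 100 + 70 = 375.
Column 2: 25 + 120 + 90 + 85 + 55 = 375.
Column 3: 135 + 105 + 75 + 45 + 15 = 375.
Column 4: 95 + 65 + 60 + 30 + 125 = 375.
Column 5: 80 + 50 + 20 + 115 + 110 = 375.
All lines sum to 375.

Yes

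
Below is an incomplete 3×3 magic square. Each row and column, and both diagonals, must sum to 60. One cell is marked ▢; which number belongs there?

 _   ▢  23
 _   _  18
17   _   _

Using column 3: 23 + 18 + ? → (3,3) = 60 − 41 = 19.
From anti-diagonal, 60 − (23 + 17) gives (2,2) = 20.
Row 2: 20 + 18 + ? = 60, so (2,1) = 22.
From row 3, 60 − (17 + 19) gives (3,2) = 24.
From column 1, 60 − (22 + 17) gives (1,1) = 21.
Using column 2: 20 + 24 + ? → (1,2) = 60 − 44 = 16.

16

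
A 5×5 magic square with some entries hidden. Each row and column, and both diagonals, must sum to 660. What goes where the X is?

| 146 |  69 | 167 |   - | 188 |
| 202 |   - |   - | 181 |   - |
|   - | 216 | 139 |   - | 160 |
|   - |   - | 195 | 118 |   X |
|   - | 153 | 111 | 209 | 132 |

76

Row 1 must total 660; the given cells sum to 570, so (1,4) = 90.
Using row 5: 153 + 111 + 209 + 132 + ? → (5,1) = 660 − 605 = 55.
Using column 3: 167 + 139 + 195 + 111 + ? → (2,3) = 660 − 612 = 48.
Using column 4: 90 + 181 + 118 + 209 + ? → (3,4) = 660 − 598 = 62.
The remaining cell in main diagonal is (2,2) = 660 − 535 = 125.
From anti-diagonal, 660 − (188 + 181 + 139 + 55) gives (4,2) = 97.
Row 2 needs 660; the known cells sum to 556, so (2,5) = 104.
Row 3 needs 660; the known cells sum to 577, so (3,1) = 83.
From column 1, 660 − (146 + 202 + 83 + 55) gives (4,1) = 174.
Column 5: 188 + 104 + 160 + 132 + ? = 660, so (4,5) = 76.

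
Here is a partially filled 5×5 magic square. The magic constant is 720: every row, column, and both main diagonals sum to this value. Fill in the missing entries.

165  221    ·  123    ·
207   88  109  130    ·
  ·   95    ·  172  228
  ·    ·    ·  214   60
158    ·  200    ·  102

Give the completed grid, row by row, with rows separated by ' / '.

Row 2 must total 720; the given cells sum to 534, so (2,5) = 186.
Column 4 needs 720; the known cells sum to 639, so (5,4) = 81.
Column 5 must total 720; the given cells sum to 576, so (1,5) = 144.
The remaining cell in main diagonal is (3,3) = 720 − 569 = 151.
Anti-diagonal must total 720; the given cells sum to 583, so (4,2) = 137.
The remaining cell in row 1 is (1,3) = 720 − 653 = 67.
Row 3 needs 720; the known cells sum to 646, so (3,1) = 74.
Row 5 needs 720; the known cells sum to 541, so (5,2) = 179.
Column 1 must total 720; the given cells sum to 604, so (4,1) = 116.
Column 3: 67 + 109 + 151 + 200 + ? = 720, so (4,3) = 193.

165 221 67 123 144 / 207 88 109 130 186 / 74 95 151 172 228 / 116 137 193 214 60 / 158 179 200 81 102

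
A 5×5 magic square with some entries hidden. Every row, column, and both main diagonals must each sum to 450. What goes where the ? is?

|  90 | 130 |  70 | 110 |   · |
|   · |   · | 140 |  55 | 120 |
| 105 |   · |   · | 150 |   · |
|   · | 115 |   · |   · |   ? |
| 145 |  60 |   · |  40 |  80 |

135

From row 1, 450 − (90 + 130 + 70 + 110) gives (1,5) = 50.
Row 5 needs 450; the known cells sum to 325, so (5,3) = 125.
Column 4: 110 + 55 + 150 + 40 + ? = 450, so (4,4) = 95.
Using anti-diagonal: 50 + 55 + 115 + 145 + ? → (3,3) = 450 − 365 = 85.
Column 3 must total 450; the given cells sum to 420, so (4,3) = 30.
Main diagonal needs 450; the known cells sum to 350, so (2,2) = 100.
The remaining cell in row 2 is (2,1) = 450 − 415 = 35.
The remaining cell in column 1 is (4,1) = 450 − 375 = 75.
From column 2, 450 − (130 + 100 + 115 + 60) gives (3,2) = 45.
The remaining cell in row 3 is (3,5) = 450 − 385 = 65.
Row 4 needs 450; the known cells sum to 315, so (4,5) = 135.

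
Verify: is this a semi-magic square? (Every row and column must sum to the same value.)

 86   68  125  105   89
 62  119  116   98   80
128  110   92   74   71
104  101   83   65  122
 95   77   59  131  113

Row 1: 86 + 68 + 125 + 105 + 89 = 473.
Row 2: 62 + 119 + 116 + 98 + 80 = 475.
Row 3: 128 + 110 + 92 + 74 + 71 = 475.
Row 4: 104 + 101 + 83 + 65 + 122 = 475.
Row 5: 95 + 77 + 59 + 131 + 113 = 475.
Column 1: 86 + 62 + 128 + 104 + 95 = 475.
Column 2: 68 + 119 + 110 + 101 + 77 = 475.
Column 3: 125 + 116 + 92 + 83 + 59 = 475.
Column 4: 105 + 98 + 74 + 65 + 131 = 473.
Column 5: 89 + 80 + 71 + 122 + 113 = 475.

No — row 4 sums to 475 but column 4 sums to 473.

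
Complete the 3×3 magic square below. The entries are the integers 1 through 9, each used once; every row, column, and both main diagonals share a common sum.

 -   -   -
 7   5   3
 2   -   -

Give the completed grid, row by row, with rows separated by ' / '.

The entries are 1 through 9, which sum to 45, so each line sums to 45/3 = 15.
Column 1 needs 15; the known cells sum to 9, so (1,1) = 6.
Main diagonal must total 15; the given cells sum to 11, so (3,3) = 4.
Anti-diagonal must total 15; the given cells sum to 7, so (1,3) = 8.
Using row 1: 6 + 8 + ? → (1,2) = 15 − 14 = 1.
Using row 3: 2 + 4 + ? → (3,2) = 15 − 6 = 9.

6 1 8 / 7 5 3 / 2 9 4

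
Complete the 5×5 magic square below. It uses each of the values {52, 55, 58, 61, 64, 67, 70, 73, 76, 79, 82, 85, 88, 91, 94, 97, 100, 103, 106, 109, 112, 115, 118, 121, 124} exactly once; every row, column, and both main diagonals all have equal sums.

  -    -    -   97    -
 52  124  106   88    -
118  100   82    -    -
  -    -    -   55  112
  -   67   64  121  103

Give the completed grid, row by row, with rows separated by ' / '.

76 58 115 97 94 / 52 124 106 88 70 / 118 100 82 79 61 / 109 91 73 55 112 / 85 67 64 121 103

The 25 entries sum to 2200, so each line sums to 2200/5 = 440.
Row 2: 52 + 124 + 106 + 88 + ? = 440, so (2,5) = 70.
Using row 5: 67 + 64 + 121 + 103 + ? → (5,1) = 440 − 355 = 85.
Column 4 must total 440; the given cells sum to 361, so (3,4) = 79.
The remaining cell in main diagonal is (1,1) = 440 − 364 = 76.
Row 3 must total 440; the given cells sum to 379, so (3,5) = 61.
Column 1: 76 + 52 + 118 + 85 + ? = 440, so (4,1) = 109.
Using column 5: 70 + 61 + 112 + 103 + ? → (1,5) = 440 − 346 = 94.
Using anti-diagonal: 94 + 88 + 82 + 85 + ? → (4,2) = 440 − 349 = 91.
Using row 4: 109 + 91 + 55 + 112 + ? → (4,3) = 440 − 367 = 73.
Using column 2: 124 + 100 + 91 + 67 + ? → (1,2) = 440 − 382 = 58.
The remaining cell in column 3 is (1,3) = 440 − 325 = 115.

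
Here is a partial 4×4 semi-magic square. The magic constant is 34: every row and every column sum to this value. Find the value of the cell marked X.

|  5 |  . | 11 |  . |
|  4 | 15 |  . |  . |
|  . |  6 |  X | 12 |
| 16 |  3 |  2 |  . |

Row 4 needs 34; the known cells sum to 21, so (4,4) = 13.
Column 1 needs 34; the known cells sum to 25, so (3,1) = 9.
Column 2 needs 34; the known cells sum to 24, so (1,2) = 10.
From row 1, 34 − (5 + 10 + 11) gives (1,4) = 8.
Using row 3: 9 + 6 + 12 + ? → (3,3) = 34 − 27 = 7.

7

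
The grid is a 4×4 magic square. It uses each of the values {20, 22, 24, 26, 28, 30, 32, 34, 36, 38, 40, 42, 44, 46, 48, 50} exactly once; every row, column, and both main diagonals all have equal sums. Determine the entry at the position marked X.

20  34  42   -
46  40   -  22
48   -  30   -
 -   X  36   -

The 16 entries sum to 560, so each line sums to 560/4 = 140.
Row 1 must total 140; the given cells sum to 96, so (1,4) = 44.
Using row 2: 46 + 40 + 22 + ? → (2,3) = 140 − 108 = 32.
Column 1: 20 + 46 + 48 + ? = 140, so (4,1) = 26.
Main diagonal must total 140; the given cells sum to 90, so (4,4) = 50.
Using anti-diagonal: 44 + 32 + 26 + ? → (3,2) = 140 − 102 = 38.
The remaining cell in row 3 is (3,4) = 140 − 116 = 24.
Using row 4: 26 + 36 + 50 + ? → (4,2) = 140 − 112 = 28.

28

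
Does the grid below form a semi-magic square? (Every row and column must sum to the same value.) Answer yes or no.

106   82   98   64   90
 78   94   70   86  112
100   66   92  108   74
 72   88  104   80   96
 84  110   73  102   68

No — column 3 sums to 437 but row 1 sums to 440.

Row 1: 106 + 82 + 98 + 64 + 90 = 440.
Row 2: 78 + 94 + 70 + 86 + 112 = 440.
Row 3: 100 + 66 + 92 + 108 + 74 = 440.
Row 4: 72 + 88 + 104 + 80 + 96 = 440.
Row 5: 84 + 110 + 73 + 102 + 68 = 437.
Column 1: 106 + 78 + 100 + 72 + 84 = 440.
Column 2: 82 + 94 + 66 + 88 + 110 = 440.
Column 3: 98 + 70 + 92 + 104 + 73 = 437.
Column 4: 64 + 86 + 108 + 80 + 102 = 440.
Column 5: 90 + 112 + 74 + 96 + 68 = 440.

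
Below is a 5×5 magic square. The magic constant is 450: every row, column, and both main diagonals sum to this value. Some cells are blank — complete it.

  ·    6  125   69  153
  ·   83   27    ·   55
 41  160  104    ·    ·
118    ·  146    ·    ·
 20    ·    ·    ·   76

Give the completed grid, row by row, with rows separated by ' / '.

97 6 125 69 153 / 174 83 27 111 55 / 41 160 104 13 132 / 118 62 146 90 34 / 20 139 48 167 76

Using row 1: 6 + 125 + 69 + 153 + ? → (1,1) = 450 − 353 = 97.
Column 1 must total 450; the given cells sum to 276, so (2,1) = 174.
Column 3: 125 + 27 + 104 + 146 + ? = 450, so (5,3) = 48.
From main diagonal, 450 − (97 + 83 + 104 + 76) gives (4,4) = 90.
Using row 2: 174 + 83 + 27 + 55 + ? → (2,4) = 450 − 339 = 111.
Using anti-diagonal: 153 + 111 + 104 + 20 + ? → (4,2) = 450 − 388 = 62.
From row 4, 450 − (118 + 62 + 146 + 90) gives (4,5) = 34.
From column 2, 450 − (6 + 83 + 160 + 62) gives (5,2) = 139.
Using column 5: 153 + 55 + 34 + 76 + ? → (3,5) = 450 − 318 = 132.
Using row 3: 41 + 160 + 104 + 132 + ? → (3,4) = 450 − 437 = 13.
Row 5: 20 + 139 + 48 + 76 + ? = 450, so (5,4) = 167.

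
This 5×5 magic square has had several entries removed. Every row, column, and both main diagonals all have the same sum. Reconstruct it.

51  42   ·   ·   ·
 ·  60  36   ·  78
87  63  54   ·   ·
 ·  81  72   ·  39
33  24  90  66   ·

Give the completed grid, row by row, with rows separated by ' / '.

Column 2 is already complete: 42 + 60 + 63 + 81 + 24 = 270, so that is the magic constant.
Row 5: 33 + 24 + 90 + 66 + ? = 270, so (5,5) = 57.
Column 3 needs 270; the known cells sum to 252, so (1,3) = 18.
Main diagonal must total 270; the given cells sum to 222, so (4,4) = 48.
Row 4: 81 + 72 + 48 + 39 + ? = 270, so (4,1) = 30.
Column 1: 51 + 87 + 30 + 33 + ? = 270, so (2,1) = 69.
Using row 2: 69 + 60 + 36 + 78 + ? → (2,4) = 270 − 243 = 27.
The remaining cell in anti-diagonal is (1,5) = 270 − 195 = 75.
Row 1: 51 + 42 + 18 + 75 + ? = 270, so (1,4) = 84.
Using column 4: 84 + 27 + 48 + 66 + ? → (3,4) = 270 − 225 = 45.
Column 5 needs 270; the known cells sum to 249, so (3,5) = 21.

51 42 18 84 75 / 69 60 36 27 78 / 87 63 54 45 21 / 30 81 72 48 39 / 33 24 90 66 57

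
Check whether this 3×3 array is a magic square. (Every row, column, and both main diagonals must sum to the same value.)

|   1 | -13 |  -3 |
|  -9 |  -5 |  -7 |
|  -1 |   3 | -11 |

No — main diagonal sums to -15 but column 3 sums to -21.

Row 1: 1 + (-13) + (-3) = -15.
Row 2: -9 + (-5) + (-7) = -21.
Row 3: -1 + 3 + (-11) = -9.
Column 1: 1 + (-9) + (-1) = -9.
Column 2: -13 + (-5) + 3 = -15.
Column 3: -3 + (-7) + (-11) = -21.
Main diagonal: 1 + (-5) + (-11) = -15.
Anti-diagonal: -3 + (-5) + (-1) = -9.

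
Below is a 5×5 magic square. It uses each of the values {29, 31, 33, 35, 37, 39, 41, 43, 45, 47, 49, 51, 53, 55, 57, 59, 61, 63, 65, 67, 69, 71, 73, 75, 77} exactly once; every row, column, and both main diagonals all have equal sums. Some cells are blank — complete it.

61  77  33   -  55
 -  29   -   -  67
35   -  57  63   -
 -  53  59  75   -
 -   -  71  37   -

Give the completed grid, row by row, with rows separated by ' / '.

61 77 33 39 55 / 73 29 45 51 67 / 35 41 57 63 69 / 47 53 59 75 31 / 49 65 71 37 43

The 25 entries sum to 1325, so each line sums to 1325/5 = 265.
Row 1 needs 265; the known cells sum to 226, so (1,4) = 39.
Column 3 must total 265; the given cells sum to 220, so (2,3) = 45.
The remaining cell in column 4 is (2,4) = 265 − 214 = 51.
Main diagonal: 61 + 29 + 57 + 75 + ? = 265, so (5,5) = 43.
Anti-diagonal must total 265; the given cells sum to 216, so (5,1) = 49.
Row 2 must total 265; the given cells sum to 192, so (2,1) = 73.
Row 5 needs 265; the known cells sum to 200, so (5,2) = 65.
Column 1 needs 265; the known cells sum to 218, so (4,1) = 47.
Using column 2: 77 + 29 + 53 + 65 + ? → (3,2) = 265 − 224 = 41.
Row 3 needs 265; the known cells sum to 196, so (3,5) = 69.
From row 4, 265 − (47 + 53 + 59 + 75) gives (4,5) = 31.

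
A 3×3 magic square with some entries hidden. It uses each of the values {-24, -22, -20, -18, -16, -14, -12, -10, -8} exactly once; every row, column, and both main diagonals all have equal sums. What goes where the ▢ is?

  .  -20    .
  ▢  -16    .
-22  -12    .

-8

The 9 entries sum to -144, so each line sums to -144/3 = -48.
The remaining cell in row 3 is (3,3) = -48 − (-34) = -14.
Main diagonal must total -48; the given cells sum to -30, so (1,1) = -18.
The remaining cell in anti-diagonal is (1,3) = -48 − (-38) = -10.
The remaining cell in column 1 is (2,1) = -48 − (-40) = -8.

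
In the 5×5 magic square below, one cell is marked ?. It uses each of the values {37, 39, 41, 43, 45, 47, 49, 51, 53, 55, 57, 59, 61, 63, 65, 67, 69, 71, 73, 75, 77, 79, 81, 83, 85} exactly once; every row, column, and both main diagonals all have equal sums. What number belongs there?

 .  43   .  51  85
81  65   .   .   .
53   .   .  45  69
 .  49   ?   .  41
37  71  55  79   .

83

The 25 entries sum to 1525, so each line sums to 1525/5 = 305.
Row 5 must total 305; the given cells sum to 242, so (5,5) = 63.
The remaining cell in column 2 is (3,2) = 305 − 228 = 77.
The remaining cell in column 5 is (2,5) = 305 − 258 = 47.
Using row 3: 53 + 77 + 45 + 69 + ? → (3,3) = 305 − 244 = 61.
From anti-diagonal, 305 − (85 + 61 + 49 + 37) gives (2,4) = 73.
Row 2 needs 305; the known cells sum to 266, so (2,3) = 39.
Column 4: 51 + 73 + 45 + 79 + ? = 305, so (4,4) = 57.
Main diagonal: 65 + 61 + 57 + 63 + ? = 305, so (1,1) = 59.
Row 1 must total 305; the given cells sum to 238, so (1,3) = 67.
Column 1 needs 305; the known cells sum to 230, so (4,1) = 75.
Column 3: 67 + 39 + 61 + 55 + ? = 305, so (4,3) = 83.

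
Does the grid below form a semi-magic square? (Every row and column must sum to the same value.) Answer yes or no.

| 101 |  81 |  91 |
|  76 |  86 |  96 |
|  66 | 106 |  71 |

No — row 2 sums to 258 but column 1 sums to 243.

Row 1: 101 + 81 + 91 = 273.
Row 2: 76 + 86 + 96 = 258.
Row 3: 66 + 106 + 71 = 243.
Column 1: 101 + 76 + 66 = 243.
Column 2: 81 + 86 + 106 = 273.
Column 3: 91 + 96 + 71 = 258.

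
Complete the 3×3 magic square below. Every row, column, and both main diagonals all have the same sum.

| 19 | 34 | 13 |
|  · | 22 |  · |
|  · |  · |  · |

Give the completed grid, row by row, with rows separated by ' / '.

19 34 13 / 16 22 28 / 31 10 25

Row 1 is already complete: 19 + 34 + 13 = 66, so that is the magic constant.
The remaining cell in column 2 is (3,2) = 66 − 56 = 10.
Main diagonal must total 66; the given cells sum to 41, so (3,3) = 25.
Using anti-diagonal: 13 + 22 + ? → (3,1) = 66 − 35 = 31.
Using column 1: 19 + 31 + ? → (2,1) = 66 − 50 = 16.
The remaining cell in column 3 is (2,3) = 66 − 38 = 28.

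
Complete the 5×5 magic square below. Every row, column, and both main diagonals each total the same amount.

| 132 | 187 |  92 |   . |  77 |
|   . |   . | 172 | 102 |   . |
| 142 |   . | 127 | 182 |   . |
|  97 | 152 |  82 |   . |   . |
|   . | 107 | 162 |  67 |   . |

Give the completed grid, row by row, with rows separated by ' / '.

132 187 92 147 77 / 87 117 172 102 157 / 142 72 127 182 112 / 97 152 82 137 167 / 177 107 162 67 122

Column 3 is already complete: 92 + 172 + 127 + 82 + 162 = 635, so that is the magic constant.
Row 1: 132 + 187 + 92 + 77 + ? = 635, so (1,4) = 147.
Using column 4: 147 + 102 + 182 + 67 + ? → (4,4) = 635 − 498 = 137.
The remaining cell in anti-diagonal is (5,1) = 635 − 458 = 177.
From row 4, 635 − (97 + 152 + 82 + 137) gives (4,5) = 167.
Row 5: 177 + 107 + 162 + 67 + ? = 635, so (5,5) = 122.
Column 1 needs 635; the known cells sum to 548, so (2,1) = 87.
Using main diagonal: 132 + 127 + 137 + 122 + ? → (2,2) = 635 − 518 = 117.
Row 2 needs 635; the known cells sum to 478, so (2,5) = 157.
Column 2: 187 + 117 + 152 + 107 + ? = 635, so (3,2) = 72.
Column 5 needs 635; the known cells sum to 523, so (3,5) = 112.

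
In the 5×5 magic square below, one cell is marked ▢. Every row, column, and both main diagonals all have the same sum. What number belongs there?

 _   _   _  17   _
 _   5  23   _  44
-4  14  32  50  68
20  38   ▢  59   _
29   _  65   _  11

Row 3 is complete and sums to 160; that is the magic constant.
Main diagonal must total 160; the given cells sum to 107, so (1,1) = 53.
From column 1, 160 − (53 + (-4) + 20 + 29) gives (2,1) = 62.
Row 2: 62 + 5 + 23 + 44 + ? = 160, so (2,4) = 26.
From column 4, 160 − (17 + 26 + 50 + 59) gives (5,4) = 8.
Using anti-diagonal: 26 + 32 + 38 + 29 + ? → (1,5) = 160 − 125 = 35.
Using row 5: 29 + 65 + 8 + 11 + ? → (5,2) = 160 − 113 = 47.
Column 2: 5 + 14 + 38 + 47 + ? = 160, so (1,2) = 56.
Using column 5: 35 + 44 + 68 + 11 + ? → (4,5) = 160 − 158 = 2.
From row 1, 160 − (53 + 56 + 17 + 35) gives (1,3) = -1.
Row 4: 20 + 38 + 59 + 2 + ? = 160, so (4,3) = 41.

41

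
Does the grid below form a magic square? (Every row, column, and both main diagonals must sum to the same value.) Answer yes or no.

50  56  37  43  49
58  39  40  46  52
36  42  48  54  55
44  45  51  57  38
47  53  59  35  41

Row 1: 50 + 56 + 37 + 43 + 49 = 235.
Row 2: 58 + 39 + 40 + 46 + 52 = 235.
Row 3: 36 + 42 + 48 + 54 + 55 = 235.
Row 4: 44 + 45 + 51 + 57 + 38 = 235.
Row 5: 47 + 53 + 59 + 35 + 41 = 235.
Column 1: 50 + 58 + 36 + 44 + 47 = 235.
Column 2: 56 + 39 + 42 + 45 + 53 = 235.
Column 3: 37 + 40 + 48 + 51 + 59 = 235.
Column 4: 43 + 46 + 54 + 57 + 35 = 235.
Column 5: 49 + 52 + 55 + 38 + 41 = 235.
Main diagonal: 50 + 39 + 48 + 57 + 41 = 235.
Anti-diagonal: 49 + 46 + 48 + 45 + 47 = 235.
All lines sum to 235.

Yes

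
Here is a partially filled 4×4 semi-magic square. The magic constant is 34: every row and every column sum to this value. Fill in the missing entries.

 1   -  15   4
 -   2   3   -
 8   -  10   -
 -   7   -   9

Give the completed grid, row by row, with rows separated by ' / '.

Row 1: 1 + 15 + 4 + ? = 34, so (1,2) = 14.
Column 2 must total 34; the given cells sum to 23, so (3,2) = 11.
The remaining cell in column 3 is (4,3) = 34 − 28 = 6.
The remaining cell in row 3 is (3,4) = 34 − 29 = 5.
Row 4: 7 + 6 + 9 + ? = 34, so (4,1) = 12.
Using column 1: 1 + 8 + 12 + ? → (2,1) = 34 − 21 = 13.
Column 4 needs 34; the known cells sum to 18, so (2,4) = 16.

1 14 15 4 / 13 2 3 16 / 8 11 10 5 / 12 7 6 9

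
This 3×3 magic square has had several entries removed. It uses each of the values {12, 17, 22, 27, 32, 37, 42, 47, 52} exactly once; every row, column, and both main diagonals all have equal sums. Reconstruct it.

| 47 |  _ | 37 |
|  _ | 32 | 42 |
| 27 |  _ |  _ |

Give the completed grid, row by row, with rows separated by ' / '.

The 9 entries sum to 288, so each line sums to 288/3 = 96.
The remaining cell in row 1 is (1,2) = 96 − 84 = 12.
The remaining cell in row 2 is (2,1) = 96 − 74 = 22.
Column 2 must total 96; the given cells sum to 44, so (3,2) = 52.
Using column 3: 37 + 42 + ? → (3,3) = 96 − 79 = 17.

47 12 37 / 22 32 42 / 27 52 17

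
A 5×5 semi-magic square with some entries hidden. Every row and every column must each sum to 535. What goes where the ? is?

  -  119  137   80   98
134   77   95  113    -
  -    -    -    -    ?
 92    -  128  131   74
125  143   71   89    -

140

From row 1, 535 − (119 + 137 + 80 + 98) gives (1,1) = 101.
The remaining cell in row 2 is (2,5) = 535 − 419 = 116.
Row 4 must total 535; the given cells sum to 425, so (4,2) = 110.
Row 5 needs 535; the known cells sum to 428, so (5,5) = 107.
Column 1: 101 + 134 + 92 + 125 + ? = 535, so (3,1) = 83.
Using column 2: 119 + 77 + 110 + 143 + ? → (3,2) = 535 − 449 = 86.
The remaining cell in column 3 is (3,3) = 535 − 431 = 104.
Column 4: 80 + 113 + 131 + 89 + ? = 535, so (3,4) = 122.
From column 5, 535 − (98 + 116 + 74 + 107) gives (3,5) = 140.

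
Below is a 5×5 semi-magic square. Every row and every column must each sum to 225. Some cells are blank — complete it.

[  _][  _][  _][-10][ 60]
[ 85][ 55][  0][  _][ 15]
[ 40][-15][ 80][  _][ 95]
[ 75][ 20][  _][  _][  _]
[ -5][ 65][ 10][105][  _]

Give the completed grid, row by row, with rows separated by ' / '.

30 100 45 -10 60 / 85 55 0 70 15 / 40 -15 80 25 95 / 75 20 90 35 5 / -5 65 10 105 50

Using row 2: 85 + 55 + 0 + 15 + ? → (2,4) = 225 − 155 = 70.
Row 3 must total 225; the given cells sum to 200, so (3,4) = 25.
From row 5, 225 − (-5 + 65 + 10 + 105) gives (5,5) = 50.
Column 1: 85 + 40 + 75 + (-5) + ? = 225, so (1,1) = 30.
From column 2, 225 − (55 + (-15) + 20 + 65) gives (1,2) = 100.
Column 4 must total 225; the given cells sum to 190, so (4,4) = 35.
Column 5 needs 225; the known cells sum to 220, so (4,5) = 5.
Row 1: 30 + 100 + (-10) + 60 + ? = 225, so (1,3) = 45.
From row 4, 225 − (75 + 20 + 35 + 5) gives (4,3) = 90.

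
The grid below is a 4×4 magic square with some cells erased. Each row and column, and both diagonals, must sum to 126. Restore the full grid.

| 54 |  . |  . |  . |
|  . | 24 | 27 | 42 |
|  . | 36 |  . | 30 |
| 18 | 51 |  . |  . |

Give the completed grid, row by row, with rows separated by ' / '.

54 15 12 45 / 33 24 27 42 / 21 36 39 30 / 18 51 48 9

Row 2: 24 + 27 + 42 + ? = 126, so (2,1) = 33.
Column 1: 54 + 33 + 18 + ? = 126, so (3,1) = 21.
Using column 2: 24 + 36 + 51 + ? → (1,2) = 126 − 111 = 15.
Anti-diagonal needs 126; the known cells sum to 81, so (1,4) = 45.
Row 1 needs 126; the known cells sum to 114, so (1,3) = 12.
Row 3 needs 126; the known cells sum to 87, so (3,3) = 39.
From column 3, 126 − (12 + 27 + 39) gives (4,3) = 48.
Column 4: 45 + 42 + 30 + ? = 126, so (4,4) = 9.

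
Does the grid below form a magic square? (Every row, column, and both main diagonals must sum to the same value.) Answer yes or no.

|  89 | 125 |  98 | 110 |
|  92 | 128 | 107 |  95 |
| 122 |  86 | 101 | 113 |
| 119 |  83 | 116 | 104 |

Row 1: 89 + 125 + 98 + 110 = 422.
Row 2: 92 + 128 + 107 + 95 = 422.
Row 3: 122 + 86 + 101 + 113 = 422.
Row 4: 119 + 83 + 116 + 104 = 422.
Column 1: 89 + 92 + 122 + 119 = 422.
Column 2: 125 + 128 + 86 + 83 = 422.
Column 3: 98 + 107 + 101 + 116 = 422.
Column 4: 110 + 95 + 113 + 104 = 422.
Main diagonal: 89 + 128 + 101 + 104 = 422.
Anti-diagonal: 110 + 107 + 86 + 119 = 422.
All lines sum to 422.

Yes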